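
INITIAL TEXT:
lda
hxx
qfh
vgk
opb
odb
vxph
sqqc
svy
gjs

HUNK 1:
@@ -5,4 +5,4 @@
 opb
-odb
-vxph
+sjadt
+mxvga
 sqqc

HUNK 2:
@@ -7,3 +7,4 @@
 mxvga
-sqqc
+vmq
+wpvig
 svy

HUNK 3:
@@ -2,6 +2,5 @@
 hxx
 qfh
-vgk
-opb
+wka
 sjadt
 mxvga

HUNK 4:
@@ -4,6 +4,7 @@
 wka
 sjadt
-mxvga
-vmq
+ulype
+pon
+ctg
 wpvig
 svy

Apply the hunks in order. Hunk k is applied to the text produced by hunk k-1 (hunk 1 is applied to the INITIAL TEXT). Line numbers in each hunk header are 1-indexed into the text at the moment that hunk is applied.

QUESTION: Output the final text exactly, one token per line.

Hunk 1: at line 5 remove [odb,vxph] add [sjadt,mxvga] -> 10 lines: lda hxx qfh vgk opb sjadt mxvga sqqc svy gjs
Hunk 2: at line 7 remove [sqqc] add [vmq,wpvig] -> 11 lines: lda hxx qfh vgk opb sjadt mxvga vmq wpvig svy gjs
Hunk 3: at line 2 remove [vgk,opb] add [wka] -> 10 lines: lda hxx qfh wka sjadt mxvga vmq wpvig svy gjs
Hunk 4: at line 4 remove [mxvga,vmq] add [ulype,pon,ctg] -> 11 lines: lda hxx qfh wka sjadt ulype pon ctg wpvig svy gjs

Answer: lda
hxx
qfh
wka
sjadt
ulype
pon
ctg
wpvig
svy
gjs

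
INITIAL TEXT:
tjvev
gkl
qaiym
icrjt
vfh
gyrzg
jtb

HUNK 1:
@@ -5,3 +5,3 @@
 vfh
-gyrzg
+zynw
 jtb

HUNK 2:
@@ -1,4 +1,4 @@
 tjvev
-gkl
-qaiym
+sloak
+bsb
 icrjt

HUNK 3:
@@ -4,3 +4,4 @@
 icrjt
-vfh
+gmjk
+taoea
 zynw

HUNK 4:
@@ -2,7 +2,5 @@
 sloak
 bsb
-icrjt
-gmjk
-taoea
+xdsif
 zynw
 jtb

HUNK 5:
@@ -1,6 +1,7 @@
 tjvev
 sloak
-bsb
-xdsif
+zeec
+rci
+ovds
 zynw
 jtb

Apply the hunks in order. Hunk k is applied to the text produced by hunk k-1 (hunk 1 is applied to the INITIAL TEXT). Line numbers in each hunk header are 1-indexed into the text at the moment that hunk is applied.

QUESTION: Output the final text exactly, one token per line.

Answer: tjvev
sloak
zeec
rci
ovds
zynw
jtb

Derivation:
Hunk 1: at line 5 remove [gyrzg] add [zynw] -> 7 lines: tjvev gkl qaiym icrjt vfh zynw jtb
Hunk 2: at line 1 remove [gkl,qaiym] add [sloak,bsb] -> 7 lines: tjvev sloak bsb icrjt vfh zynw jtb
Hunk 3: at line 4 remove [vfh] add [gmjk,taoea] -> 8 lines: tjvev sloak bsb icrjt gmjk taoea zynw jtb
Hunk 4: at line 2 remove [icrjt,gmjk,taoea] add [xdsif] -> 6 lines: tjvev sloak bsb xdsif zynw jtb
Hunk 5: at line 1 remove [bsb,xdsif] add [zeec,rci,ovds] -> 7 lines: tjvev sloak zeec rci ovds zynw jtb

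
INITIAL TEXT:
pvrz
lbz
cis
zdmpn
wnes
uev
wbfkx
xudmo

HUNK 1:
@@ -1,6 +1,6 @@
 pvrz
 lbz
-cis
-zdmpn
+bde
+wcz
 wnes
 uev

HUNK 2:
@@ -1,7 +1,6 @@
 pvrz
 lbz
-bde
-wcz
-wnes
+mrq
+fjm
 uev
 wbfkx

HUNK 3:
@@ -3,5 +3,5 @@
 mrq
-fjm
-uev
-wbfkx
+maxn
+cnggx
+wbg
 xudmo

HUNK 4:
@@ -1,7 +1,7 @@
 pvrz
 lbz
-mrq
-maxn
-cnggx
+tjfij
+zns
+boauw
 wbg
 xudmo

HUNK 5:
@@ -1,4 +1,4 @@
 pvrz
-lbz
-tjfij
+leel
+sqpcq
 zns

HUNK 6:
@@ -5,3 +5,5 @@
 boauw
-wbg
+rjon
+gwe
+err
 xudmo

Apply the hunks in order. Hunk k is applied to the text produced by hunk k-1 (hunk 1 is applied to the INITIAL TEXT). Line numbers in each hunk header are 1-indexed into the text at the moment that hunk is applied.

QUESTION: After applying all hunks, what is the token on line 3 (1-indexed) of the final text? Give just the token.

Hunk 1: at line 1 remove [cis,zdmpn] add [bde,wcz] -> 8 lines: pvrz lbz bde wcz wnes uev wbfkx xudmo
Hunk 2: at line 1 remove [bde,wcz,wnes] add [mrq,fjm] -> 7 lines: pvrz lbz mrq fjm uev wbfkx xudmo
Hunk 3: at line 3 remove [fjm,uev,wbfkx] add [maxn,cnggx,wbg] -> 7 lines: pvrz lbz mrq maxn cnggx wbg xudmo
Hunk 4: at line 1 remove [mrq,maxn,cnggx] add [tjfij,zns,boauw] -> 7 lines: pvrz lbz tjfij zns boauw wbg xudmo
Hunk 5: at line 1 remove [lbz,tjfij] add [leel,sqpcq] -> 7 lines: pvrz leel sqpcq zns boauw wbg xudmo
Hunk 6: at line 5 remove [wbg] add [rjon,gwe,err] -> 9 lines: pvrz leel sqpcq zns boauw rjon gwe err xudmo
Final line 3: sqpcq

Answer: sqpcq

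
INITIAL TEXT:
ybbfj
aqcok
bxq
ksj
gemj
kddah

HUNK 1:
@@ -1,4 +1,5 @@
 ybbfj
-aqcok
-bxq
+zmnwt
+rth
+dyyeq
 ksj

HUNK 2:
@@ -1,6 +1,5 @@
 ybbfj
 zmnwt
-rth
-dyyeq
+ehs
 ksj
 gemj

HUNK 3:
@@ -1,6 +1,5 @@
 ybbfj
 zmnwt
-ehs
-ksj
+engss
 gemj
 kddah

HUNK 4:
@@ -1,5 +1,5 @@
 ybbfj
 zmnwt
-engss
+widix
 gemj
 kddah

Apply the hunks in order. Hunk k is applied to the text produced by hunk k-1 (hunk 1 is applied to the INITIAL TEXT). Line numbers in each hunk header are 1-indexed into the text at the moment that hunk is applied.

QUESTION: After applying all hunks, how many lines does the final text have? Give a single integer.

Answer: 5

Derivation:
Hunk 1: at line 1 remove [aqcok,bxq] add [zmnwt,rth,dyyeq] -> 7 lines: ybbfj zmnwt rth dyyeq ksj gemj kddah
Hunk 2: at line 1 remove [rth,dyyeq] add [ehs] -> 6 lines: ybbfj zmnwt ehs ksj gemj kddah
Hunk 3: at line 1 remove [ehs,ksj] add [engss] -> 5 lines: ybbfj zmnwt engss gemj kddah
Hunk 4: at line 1 remove [engss] add [widix] -> 5 lines: ybbfj zmnwt widix gemj kddah
Final line count: 5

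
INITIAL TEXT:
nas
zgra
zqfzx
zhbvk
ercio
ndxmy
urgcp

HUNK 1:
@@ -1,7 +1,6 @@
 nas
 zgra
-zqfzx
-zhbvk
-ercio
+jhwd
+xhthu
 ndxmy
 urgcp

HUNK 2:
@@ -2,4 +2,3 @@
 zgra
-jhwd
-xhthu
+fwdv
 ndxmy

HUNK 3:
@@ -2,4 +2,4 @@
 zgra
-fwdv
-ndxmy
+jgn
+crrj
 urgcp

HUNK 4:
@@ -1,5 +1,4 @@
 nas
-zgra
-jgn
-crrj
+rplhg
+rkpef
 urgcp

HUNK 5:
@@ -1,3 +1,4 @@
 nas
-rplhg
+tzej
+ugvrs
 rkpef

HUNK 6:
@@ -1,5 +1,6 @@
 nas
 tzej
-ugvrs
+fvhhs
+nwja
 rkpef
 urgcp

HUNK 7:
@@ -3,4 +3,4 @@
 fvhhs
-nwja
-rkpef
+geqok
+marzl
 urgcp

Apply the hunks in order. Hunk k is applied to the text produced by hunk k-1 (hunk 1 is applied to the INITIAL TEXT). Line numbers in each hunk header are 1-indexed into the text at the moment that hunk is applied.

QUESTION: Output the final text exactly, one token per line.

Answer: nas
tzej
fvhhs
geqok
marzl
urgcp

Derivation:
Hunk 1: at line 1 remove [zqfzx,zhbvk,ercio] add [jhwd,xhthu] -> 6 lines: nas zgra jhwd xhthu ndxmy urgcp
Hunk 2: at line 2 remove [jhwd,xhthu] add [fwdv] -> 5 lines: nas zgra fwdv ndxmy urgcp
Hunk 3: at line 2 remove [fwdv,ndxmy] add [jgn,crrj] -> 5 lines: nas zgra jgn crrj urgcp
Hunk 4: at line 1 remove [zgra,jgn,crrj] add [rplhg,rkpef] -> 4 lines: nas rplhg rkpef urgcp
Hunk 5: at line 1 remove [rplhg] add [tzej,ugvrs] -> 5 lines: nas tzej ugvrs rkpef urgcp
Hunk 6: at line 1 remove [ugvrs] add [fvhhs,nwja] -> 6 lines: nas tzej fvhhs nwja rkpef urgcp
Hunk 7: at line 3 remove [nwja,rkpef] add [geqok,marzl] -> 6 lines: nas tzej fvhhs geqok marzl urgcp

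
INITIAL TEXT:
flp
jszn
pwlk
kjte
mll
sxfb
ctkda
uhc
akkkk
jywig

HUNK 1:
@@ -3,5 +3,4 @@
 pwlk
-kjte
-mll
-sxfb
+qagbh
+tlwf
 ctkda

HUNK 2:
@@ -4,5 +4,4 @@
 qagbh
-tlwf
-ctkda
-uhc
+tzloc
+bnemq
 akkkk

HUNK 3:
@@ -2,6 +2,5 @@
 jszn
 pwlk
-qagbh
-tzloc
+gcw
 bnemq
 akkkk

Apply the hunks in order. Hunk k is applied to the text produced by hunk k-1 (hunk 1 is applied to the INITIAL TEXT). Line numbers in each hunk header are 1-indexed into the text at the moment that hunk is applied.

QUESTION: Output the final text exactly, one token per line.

Hunk 1: at line 3 remove [kjte,mll,sxfb] add [qagbh,tlwf] -> 9 lines: flp jszn pwlk qagbh tlwf ctkda uhc akkkk jywig
Hunk 2: at line 4 remove [tlwf,ctkda,uhc] add [tzloc,bnemq] -> 8 lines: flp jszn pwlk qagbh tzloc bnemq akkkk jywig
Hunk 3: at line 2 remove [qagbh,tzloc] add [gcw] -> 7 lines: flp jszn pwlk gcw bnemq akkkk jywig

Answer: flp
jszn
pwlk
gcw
bnemq
akkkk
jywig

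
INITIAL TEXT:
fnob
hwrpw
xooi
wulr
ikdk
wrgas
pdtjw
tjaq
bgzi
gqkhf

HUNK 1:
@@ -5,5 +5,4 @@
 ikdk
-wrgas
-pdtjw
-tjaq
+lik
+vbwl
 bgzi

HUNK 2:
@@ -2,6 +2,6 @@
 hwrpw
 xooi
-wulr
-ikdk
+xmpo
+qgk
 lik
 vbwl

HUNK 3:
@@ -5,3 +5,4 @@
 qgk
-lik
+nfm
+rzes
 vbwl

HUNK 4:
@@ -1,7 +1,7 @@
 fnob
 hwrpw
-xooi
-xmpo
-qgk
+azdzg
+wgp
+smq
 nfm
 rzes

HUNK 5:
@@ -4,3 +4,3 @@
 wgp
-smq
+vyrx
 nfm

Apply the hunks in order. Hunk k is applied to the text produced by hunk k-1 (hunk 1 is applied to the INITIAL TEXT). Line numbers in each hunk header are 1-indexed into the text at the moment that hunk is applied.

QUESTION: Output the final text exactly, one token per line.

Answer: fnob
hwrpw
azdzg
wgp
vyrx
nfm
rzes
vbwl
bgzi
gqkhf

Derivation:
Hunk 1: at line 5 remove [wrgas,pdtjw,tjaq] add [lik,vbwl] -> 9 lines: fnob hwrpw xooi wulr ikdk lik vbwl bgzi gqkhf
Hunk 2: at line 2 remove [wulr,ikdk] add [xmpo,qgk] -> 9 lines: fnob hwrpw xooi xmpo qgk lik vbwl bgzi gqkhf
Hunk 3: at line 5 remove [lik] add [nfm,rzes] -> 10 lines: fnob hwrpw xooi xmpo qgk nfm rzes vbwl bgzi gqkhf
Hunk 4: at line 1 remove [xooi,xmpo,qgk] add [azdzg,wgp,smq] -> 10 lines: fnob hwrpw azdzg wgp smq nfm rzes vbwl bgzi gqkhf
Hunk 5: at line 4 remove [smq] add [vyrx] -> 10 lines: fnob hwrpw azdzg wgp vyrx nfm rzes vbwl bgzi gqkhf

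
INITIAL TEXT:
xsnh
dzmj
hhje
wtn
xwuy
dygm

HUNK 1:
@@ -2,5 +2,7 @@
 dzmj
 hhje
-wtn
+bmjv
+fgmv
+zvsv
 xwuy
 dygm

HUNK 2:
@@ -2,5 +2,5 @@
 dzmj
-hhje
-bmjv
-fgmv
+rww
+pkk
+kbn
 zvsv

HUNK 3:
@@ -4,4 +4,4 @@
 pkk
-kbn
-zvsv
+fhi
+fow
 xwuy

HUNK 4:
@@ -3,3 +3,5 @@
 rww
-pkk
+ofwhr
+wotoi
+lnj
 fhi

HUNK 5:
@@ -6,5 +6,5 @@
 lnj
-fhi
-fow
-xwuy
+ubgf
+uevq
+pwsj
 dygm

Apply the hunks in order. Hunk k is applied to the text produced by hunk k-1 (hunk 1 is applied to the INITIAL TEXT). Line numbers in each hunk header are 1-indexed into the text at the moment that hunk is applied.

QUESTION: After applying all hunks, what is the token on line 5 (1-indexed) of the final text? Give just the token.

Hunk 1: at line 2 remove [wtn] add [bmjv,fgmv,zvsv] -> 8 lines: xsnh dzmj hhje bmjv fgmv zvsv xwuy dygm
Hunk 2: at line 2 remove [hhje,bmjv,fgmv] add [rww,pkk,kbn] -> 8 lines: xsnh dzmj rww pkk kbn zvsv xwuy dygm
Hunk 3: at line 4 remove [kbn,zvsv] add [fhi,fow] -> 8 lines: xsnh dzmj rww pkk fhi fow xwuy dygm
Hunk 4: at line 3 remove [pkk] add [ofwhr,wotoi,lnj] -> 10 lines: xsnh dzmj rww ofwhr wotoi lnj fhi fow xwuy dygm
Hunk 5: at line 6 remove [fhi,fow,xwuy] add [ubgf,uevq,pwsj] -> 10 lines: xsnh dzmj rww ofwhr wotoi lnj ubgf uevq pwsj dygm
Final line 5: wotoi

Answer: wotoi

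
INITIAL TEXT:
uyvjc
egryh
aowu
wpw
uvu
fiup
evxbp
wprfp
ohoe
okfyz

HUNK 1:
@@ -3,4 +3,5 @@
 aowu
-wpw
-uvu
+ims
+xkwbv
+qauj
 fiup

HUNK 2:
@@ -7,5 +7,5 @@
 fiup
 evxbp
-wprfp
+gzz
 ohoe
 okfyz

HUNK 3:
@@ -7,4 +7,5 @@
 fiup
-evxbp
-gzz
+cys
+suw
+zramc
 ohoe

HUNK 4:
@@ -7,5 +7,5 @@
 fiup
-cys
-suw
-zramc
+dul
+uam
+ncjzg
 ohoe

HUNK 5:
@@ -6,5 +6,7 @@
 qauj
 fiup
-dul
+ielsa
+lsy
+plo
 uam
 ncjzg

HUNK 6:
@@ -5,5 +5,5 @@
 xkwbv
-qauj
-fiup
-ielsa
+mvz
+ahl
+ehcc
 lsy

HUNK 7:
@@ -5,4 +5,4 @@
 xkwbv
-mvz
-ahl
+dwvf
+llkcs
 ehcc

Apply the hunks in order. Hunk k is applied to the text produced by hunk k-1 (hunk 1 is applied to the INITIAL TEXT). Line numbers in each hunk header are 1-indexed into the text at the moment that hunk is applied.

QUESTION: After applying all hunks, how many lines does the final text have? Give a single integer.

Answer: 14

Derivation:
Hunk 1: at line 3 remove [wpw,uvu] add [ims,xkwbv,qauj] -> 11 lines: uyvjc egryh aowu ims xkwbv qauj fiup evxbp wprfp ohoe okfyz
Hunk 2: at line 7 remove [wprfp] add [gzz] -> 11 lines: uyvjc egryh aowu ims xkwbv qauj fiup evxbp gzz ohoe okfyz
Hunk 3: at line 7 remove [evxbp,gzz] add [cys,suw,zramc] -> 12 lines: uyvjc egryh aowu ims xkwbv qauj fiup cys suw zramc ohoe okfyz
Hunk 4: at line 7 remove [cys,suw,zramc] add [dul,uam,ncjzg] -> 12 lines: uyvjc egryh aowu ims xkwbv qauj fiup dul uam ncjzg ohoe okfyz
Hunk 5: at line 6 remove [dul] add [ielsa,lsy,plo] -> 14 lines: uyvjc egryh aowu ims xkwbv qauj fiup ielsa lsy plo uam ncjzg ohoe okfyz
Hunk 6: at line 5 remove [qauj,fiup,ielsa] add [mvz,ahl,ehcc] -> 14 lines: uyvjc egryh aowu ims xkwbv mvz ahl ehcc lsy plo uam ncjzg ohoe okfyz
Hunk 7: at line 5 remove [mvz,ahl] add [dwvf,llkcs] -> 14 lines: uyvjc egryh aowu ims xkwbv dwvf llkcs ehcc lsy plo uam ncjzg ohoe okfyz
Final line count: 14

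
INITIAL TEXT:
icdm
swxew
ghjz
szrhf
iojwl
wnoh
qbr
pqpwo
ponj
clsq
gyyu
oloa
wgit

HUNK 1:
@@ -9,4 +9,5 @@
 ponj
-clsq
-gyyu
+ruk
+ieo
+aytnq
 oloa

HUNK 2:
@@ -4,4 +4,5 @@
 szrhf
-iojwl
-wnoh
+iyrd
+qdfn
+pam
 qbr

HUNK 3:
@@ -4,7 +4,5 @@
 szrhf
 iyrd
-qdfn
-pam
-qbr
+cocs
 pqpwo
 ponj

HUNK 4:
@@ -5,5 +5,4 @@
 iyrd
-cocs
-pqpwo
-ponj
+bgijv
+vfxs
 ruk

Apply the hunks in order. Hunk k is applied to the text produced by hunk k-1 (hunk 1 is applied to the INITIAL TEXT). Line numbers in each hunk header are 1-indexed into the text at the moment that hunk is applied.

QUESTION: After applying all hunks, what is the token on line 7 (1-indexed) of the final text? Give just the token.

Hunk 1: at line 9 remove [clsq,gyyu] add [ruk,ieo,aytnq] -> 14 lines: icdm swxew ghjz szrhf iojwl wnoh qbr pqpwo ponj ruk ieo aytnq oloa wgit
Hunk 2: at line 4 remove [iojwl,wnoh] add [iyrd,qdfn,pam] -> 15 lines: icdm swxew ghjz szrhf iyrd qdfn pam qbr pqpwo ponj ruk ieo aytnq oloa wgit
Hunk 3: at line 4 remove [qdfn,pam,qbr] add [cocs] -> 13 lines: icdm swxew ghjz szrhf iyrd cocs pqpwo ponj ruk ieo aytnq oloa wgit
Hunk 4: at line 5 remove [cocs,pqpwo,ponj] add [bgijv,vfxs] -> 12 lines: icdm swxew ghjz szrhf iyrd bgijv vfxs ruk ieo aytnq oloa wgit
Final line 7: vfxs

Answer: vfxs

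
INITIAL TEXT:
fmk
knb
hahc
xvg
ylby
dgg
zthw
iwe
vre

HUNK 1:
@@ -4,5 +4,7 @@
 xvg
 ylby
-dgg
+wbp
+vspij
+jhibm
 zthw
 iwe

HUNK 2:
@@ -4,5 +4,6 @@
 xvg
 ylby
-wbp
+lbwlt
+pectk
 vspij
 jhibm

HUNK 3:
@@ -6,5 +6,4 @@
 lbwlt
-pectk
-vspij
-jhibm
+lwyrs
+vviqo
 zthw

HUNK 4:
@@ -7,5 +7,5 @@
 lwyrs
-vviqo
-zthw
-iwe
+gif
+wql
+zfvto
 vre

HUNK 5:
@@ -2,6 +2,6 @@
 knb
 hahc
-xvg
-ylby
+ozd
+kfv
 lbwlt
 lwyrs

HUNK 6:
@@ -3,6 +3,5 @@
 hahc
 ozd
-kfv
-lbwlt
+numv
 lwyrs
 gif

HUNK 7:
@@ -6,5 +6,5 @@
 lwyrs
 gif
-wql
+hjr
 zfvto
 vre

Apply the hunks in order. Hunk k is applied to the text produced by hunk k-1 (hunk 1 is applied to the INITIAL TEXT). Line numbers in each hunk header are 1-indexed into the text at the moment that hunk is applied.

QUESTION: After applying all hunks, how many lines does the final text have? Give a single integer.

Answer: 10

Derivation:
Hunk 1: at line 4 remove [dgg] add [wbp,vspij,jhibm] -> 11 lines: fmk knb hahc xvg ylby wbp vspij jhibm zthw iwe vre
Hunk 2: at line 4 remove [wbp] add [lbwlt,pectk] -> 12 lines: fmk knb hahc xvg ylby lbwlt pectk vspij jhibm zthw iwe vre
Hunk 3: at line 6 remove [pectk,vspij,jhibm] add [lwyrs,vviqo] -> 11 lines: fmk knb hahc xvg ylby lbwlt lwyrs vviqo zthw iwe vre
Hunk 4: at line 7 remove [vviqo,zthw,iwe] add [gif,wql,zfvto] -> 11 lines: fmk knb hahc xvg ylby lbwlt lwyrs gif wql zfvto vre
Hunk 5: at line 2 remove [xvg,ylby] add [ozd,kfv] -> 11 lines: fmk knb hahc ozd kfv lbwlt lwyrs gif wql zfvto vre
Hunk 6: at line 3 remove [kfv,lbwlt] add [numv] -> 10 lines: fmk knb hahc ozd numv lwyrs gif wql zfvto vre
Hunk 7: at line 6 remove [wql] add [hjr] -> 10 lines: fmk knb hahc ozd numv lwyrs gif hjr zfvto vre
Final line count: 10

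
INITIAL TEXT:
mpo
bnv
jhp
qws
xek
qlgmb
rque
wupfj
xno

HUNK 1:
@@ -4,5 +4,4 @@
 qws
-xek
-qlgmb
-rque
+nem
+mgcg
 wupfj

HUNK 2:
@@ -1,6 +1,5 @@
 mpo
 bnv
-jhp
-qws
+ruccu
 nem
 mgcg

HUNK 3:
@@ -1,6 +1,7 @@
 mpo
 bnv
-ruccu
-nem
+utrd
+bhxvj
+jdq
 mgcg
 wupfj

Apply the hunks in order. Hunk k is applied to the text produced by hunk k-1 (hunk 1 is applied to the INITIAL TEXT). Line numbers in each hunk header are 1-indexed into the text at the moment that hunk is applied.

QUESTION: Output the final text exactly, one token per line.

Answer: mpo
bnv
utrd
bhxvj
jdq
mgcg
wupfj
xno

Derivation:
Hunk 1: at line 4 remove [xek,qlgmb,rque] add [nem,mgcg] -> 8 lines: mpo bnv jhp qws nem mgcg wupfj xno
Hunk 2: at line 1 remove [jhp,qws] add [ruccu] -> 7 lines: mpo bnv ruccu nem mgcg wupfj xno
Hunk 3: at line 1 remove [ruccu,nem] add [utrd,bhxvj,jdq] -> 8 lines: mpo bnv utrd bhxvj jdq mgcg wupfj xno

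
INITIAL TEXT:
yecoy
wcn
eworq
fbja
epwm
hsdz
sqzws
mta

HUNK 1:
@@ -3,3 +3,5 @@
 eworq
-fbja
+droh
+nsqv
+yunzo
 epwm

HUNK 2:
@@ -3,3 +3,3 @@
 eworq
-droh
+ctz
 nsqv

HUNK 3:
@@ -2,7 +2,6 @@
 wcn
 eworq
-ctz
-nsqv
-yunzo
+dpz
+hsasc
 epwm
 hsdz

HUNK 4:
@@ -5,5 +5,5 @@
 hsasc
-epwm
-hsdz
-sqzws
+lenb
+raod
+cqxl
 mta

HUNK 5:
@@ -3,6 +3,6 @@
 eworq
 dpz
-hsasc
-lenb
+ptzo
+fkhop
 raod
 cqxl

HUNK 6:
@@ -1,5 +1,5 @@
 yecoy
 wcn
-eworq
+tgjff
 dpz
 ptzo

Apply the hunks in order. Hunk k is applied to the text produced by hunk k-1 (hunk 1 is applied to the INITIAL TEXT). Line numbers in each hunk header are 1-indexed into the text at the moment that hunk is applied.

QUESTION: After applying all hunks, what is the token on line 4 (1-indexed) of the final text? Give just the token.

Hunk 1: at line 3 remove [fbja] add [droh,nsqv,yunzo] -> 10 lines: yecoy wcn eworq droh nsqv yunzo epwm hsdz sqzws mta
Hunk 2: at line 3 remove [droh] add [ctz] -> 10 lines: yecoy wcn eworq ctz nsqv yunzo epwm hsdz sqzws mta
Hunk 3: at line 2 remove [ctz,nsqv,yunzo] add [dpz,hsasc] -> 9 lines: yecoy wcn eworq dpz hsasc epwm hsdz sqzws mta
Hunk 4: at line 5 remove [epwm,hsdz,sqzws] add [lenb,raod,cqxl] -> 9 lines: yecoy wcn eworq dpz hsasc lenb raod cqxl mta
Hunk 5: at line 3 remove [hsasc,lenb] add [ptzo,fkhop] -> 9 lines: yecoy wcn eworq dpz ptzo fkhop raod cqxl mta
Hunk 6: at line 1 remove [eworq] add [tgjff] -> 9 lines: yecoy wcn tgjff dpz ptzo fkhop raod cqxl mta
Final line 4: dpz

Answer: dpz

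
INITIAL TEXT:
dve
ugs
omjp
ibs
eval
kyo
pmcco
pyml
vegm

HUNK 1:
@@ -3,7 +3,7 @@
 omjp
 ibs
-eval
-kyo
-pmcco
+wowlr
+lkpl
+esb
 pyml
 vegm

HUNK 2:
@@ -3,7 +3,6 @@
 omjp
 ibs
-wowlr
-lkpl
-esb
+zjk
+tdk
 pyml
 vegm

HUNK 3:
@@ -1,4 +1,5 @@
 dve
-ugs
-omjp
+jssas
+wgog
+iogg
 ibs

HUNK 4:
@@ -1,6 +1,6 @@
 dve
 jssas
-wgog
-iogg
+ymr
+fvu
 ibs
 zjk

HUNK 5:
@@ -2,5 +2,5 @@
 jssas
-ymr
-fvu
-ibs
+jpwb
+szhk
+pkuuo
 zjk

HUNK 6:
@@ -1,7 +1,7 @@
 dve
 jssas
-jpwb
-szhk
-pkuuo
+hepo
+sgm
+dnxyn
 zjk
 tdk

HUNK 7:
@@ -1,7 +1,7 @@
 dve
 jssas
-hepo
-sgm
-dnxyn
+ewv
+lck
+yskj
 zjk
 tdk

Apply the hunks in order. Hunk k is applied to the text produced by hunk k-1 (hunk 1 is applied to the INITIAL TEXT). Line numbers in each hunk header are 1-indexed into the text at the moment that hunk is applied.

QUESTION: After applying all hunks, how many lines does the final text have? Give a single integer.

Hunk 1: at line 3 remove [eval,kyo,pmcco] add [wowlr,lkpl,esb] -> 9 lines: dve ugs omjp ibs wowlr lkpl esb pyml vegm
Hunk 2: at line 3 remove [wowlr,lkpl,esb] add [zjk,tdk] -> 8 lines: dve ugs omjp ibs zjk tdk pyml vegm
Hunk 3: at line 1 remove [ugs,omjp] add [jssas,wgog,iogg] -> 9 lines: dve jssas wgog iogg ibs zjk tdk pyml vegm
Hunk 4: at line 1 remove [wgog,iogg] add [ymr,fvu] -> 9 lines: dve jssas ymr fvu ibs zjk tdk pyml vegm
Hunk 5: at line 2 remove [ymr,fvu,ibs] add [jpwb,szhk,pkuuo] -> 9 lines: dve jssas jpwb szhk pkuuo zjk tdk pyml vegm
Hunk 6: at line 1 remove [jpwb,szhk,pkuuo] add [hepo,sgm,dnxyn] -> 9 lines: dve jssas hepo sgm dnxyn zjk tdk pyml vegm
Hunk 7: at line 1 remove [hepo,sgm,dnxyn] add [ewv,lck,yskj] -> 9 lines: dve jssas ewv lck yskj zjk tdk pyml vegm
Final line count: 9

Answer: 9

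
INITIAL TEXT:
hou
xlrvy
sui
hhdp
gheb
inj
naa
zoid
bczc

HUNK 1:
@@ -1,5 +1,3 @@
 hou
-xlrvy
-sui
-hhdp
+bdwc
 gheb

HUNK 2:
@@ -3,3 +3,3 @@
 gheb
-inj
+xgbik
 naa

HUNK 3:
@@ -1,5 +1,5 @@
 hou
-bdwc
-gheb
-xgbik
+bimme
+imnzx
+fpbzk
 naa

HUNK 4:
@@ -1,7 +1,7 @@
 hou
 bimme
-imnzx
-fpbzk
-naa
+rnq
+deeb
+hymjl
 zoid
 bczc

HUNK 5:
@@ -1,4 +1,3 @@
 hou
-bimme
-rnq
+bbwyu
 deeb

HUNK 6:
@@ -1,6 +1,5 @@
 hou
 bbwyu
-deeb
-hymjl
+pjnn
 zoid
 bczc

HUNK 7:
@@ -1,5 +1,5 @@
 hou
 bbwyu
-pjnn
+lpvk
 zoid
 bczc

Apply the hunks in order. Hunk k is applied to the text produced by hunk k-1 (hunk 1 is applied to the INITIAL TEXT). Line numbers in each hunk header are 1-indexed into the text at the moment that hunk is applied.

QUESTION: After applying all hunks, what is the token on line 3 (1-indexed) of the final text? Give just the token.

Answer: lpvk

Derivation:
Hunk 1: at line 1 remove [xlrvy,sui,hhdp] add [bdwc] -> 7 lines: hou bdwc gheb inj naa zoid bczc
Hunk 2: at line 3 remove [inj] add [xgbik] -> 7 lines: hou bdwc gheb xgbik naa zoid bczc
Hunk 3: at line 1 remove [bdwc,gheb,xgbik] add [bimme,imnzx,fpbzk] -> 7 lines: hou bimme imnzx fpbzk naa zoid bczc
Hunk 4: at line 1 remove [imnzx,fpbzk,naa] add [rnq,deeb,hymjl] -> 7 lines: hou bimme rnq deeb hymjl zoid bczc
Hunk 5: at line 1 remove [bimme,rnq] add [bbwyu] -> 6 lines: hou bbwyu deeb hymjl zoid bczc
Hunk 6: at line 1 remove [deeb,hymjl] add [pjnn] -> 5 lines: hou bbwyu pjnn zoid bczc
Hunk 7: at line 1 remove [pjnn] add [lpvk] -> 5 lines: hou bbwyu lpvk zoid bczc
Final line 3: lpvk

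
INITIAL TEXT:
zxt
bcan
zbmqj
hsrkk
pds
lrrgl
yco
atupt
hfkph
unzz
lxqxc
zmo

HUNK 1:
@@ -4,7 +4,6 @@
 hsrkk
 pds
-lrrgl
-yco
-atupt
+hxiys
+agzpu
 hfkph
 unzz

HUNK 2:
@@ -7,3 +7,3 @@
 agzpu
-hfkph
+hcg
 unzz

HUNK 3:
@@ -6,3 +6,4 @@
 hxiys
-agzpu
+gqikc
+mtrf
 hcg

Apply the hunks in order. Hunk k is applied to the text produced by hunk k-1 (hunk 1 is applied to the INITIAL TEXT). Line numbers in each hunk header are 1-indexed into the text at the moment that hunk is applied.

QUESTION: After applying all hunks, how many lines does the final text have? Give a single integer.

Answer: 12

Derivation:
Hunk 1: at line 4 remove [lrrgl,yco,atupt] add [hxiys,agzpu] -> 11 lines: zxt bcan zbmqj hsrkk pds hxiys agzpu hfkph unzz lxqxc zmo
Hunk 2: at line 7 remove [hfkph] add [hcg] -> 11 lines: zxt bcan zbmqj hsrkk pds hxiys agzpu hcg unzz lxqxc zmo
Hunk 3: at line 6 remove [agzpu] add [gqikc,mtrf] -> 12 lines: zxt bcan zbmqj hsrkk pds hxiys gqikc mtrf hcg unzz lxqxc zmo
Final line count: 12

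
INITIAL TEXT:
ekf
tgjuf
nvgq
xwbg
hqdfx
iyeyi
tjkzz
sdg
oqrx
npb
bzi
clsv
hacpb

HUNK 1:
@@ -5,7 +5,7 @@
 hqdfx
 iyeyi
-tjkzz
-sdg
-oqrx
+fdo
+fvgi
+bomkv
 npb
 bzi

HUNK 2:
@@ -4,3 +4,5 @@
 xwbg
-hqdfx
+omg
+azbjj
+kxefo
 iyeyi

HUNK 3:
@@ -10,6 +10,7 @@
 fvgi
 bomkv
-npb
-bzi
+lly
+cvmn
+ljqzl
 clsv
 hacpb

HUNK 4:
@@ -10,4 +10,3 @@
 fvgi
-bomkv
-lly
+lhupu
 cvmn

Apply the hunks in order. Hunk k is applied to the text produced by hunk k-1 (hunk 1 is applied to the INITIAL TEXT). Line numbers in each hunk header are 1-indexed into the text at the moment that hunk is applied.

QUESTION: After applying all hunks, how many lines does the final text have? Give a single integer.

Hunk 1: at line 5 remove [tjkzz,sdg,oqrx] add [fdo,fvgi,bomkv] -> 13 lines: ekf tgjuf nvgq xwbg hqdfx iyeyi fdo fvgi bomkv npb bzi clsv hacpb
Hunk 2: at line 4 remove [hqdfx] add [omg,azbjj,kxefo] -> 15 lines: ekf tgjuf nvgq xwbg omg azbjj kxefo iyeyi fdo fvgi bomkv npb bzi clsv hacpb
Hunk 3: at line 10 remove [npb,bzi] add [lly,cvmn,ljqzl] -> 16 lines: ekf tgjuf nvgq xwbg omg azbjj kxefo iyeyi fdo fvgi bomkv lly cvmn ljqzl clsv hacpb
Hunk 4: at line 10 remove [bomkv,lly] add [lhupu] -> 15 lines: ekf tgjuf nvgq xwbg omg azbjj kxefo iyeyi fdo fvgi lhupu cvmn ljqzl clsv hacpb
Final line count: 15

Answer: 15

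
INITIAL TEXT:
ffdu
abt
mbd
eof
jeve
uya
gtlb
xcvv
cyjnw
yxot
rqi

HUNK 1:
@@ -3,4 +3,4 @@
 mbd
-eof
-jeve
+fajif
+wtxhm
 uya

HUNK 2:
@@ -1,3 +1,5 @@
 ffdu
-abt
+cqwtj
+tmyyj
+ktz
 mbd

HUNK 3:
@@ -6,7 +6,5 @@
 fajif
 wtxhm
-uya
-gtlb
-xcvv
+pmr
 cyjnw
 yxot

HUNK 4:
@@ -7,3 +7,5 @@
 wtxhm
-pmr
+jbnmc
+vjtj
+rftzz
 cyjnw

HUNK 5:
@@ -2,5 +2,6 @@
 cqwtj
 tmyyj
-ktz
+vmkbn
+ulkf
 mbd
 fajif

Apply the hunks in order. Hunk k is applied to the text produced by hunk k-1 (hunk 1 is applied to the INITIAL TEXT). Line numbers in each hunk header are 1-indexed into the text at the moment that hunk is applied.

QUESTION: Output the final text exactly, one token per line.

Answer: ffdu
cqwtj
tmyyj
vmkbn
ulkf
mbd
fajif
wtxhm
jbnmc
vjtj
rftzz
cyjnw
yxot
rqi

Derivation:
Hunk 1: at line 3 remove [eof,jeve] add [fajif,wtxhm] -> 11 lines: ffdu abt mbd fajif wtxhm uya gtlb xcvv cyjnw yxot rqi
Hunk 2: at line 1 remove [abt] add [cqwtj,tmyyj,ktz] -> 13 lines: ffdu cqwtj tmyyj ktz mbd fajif wtxhm uya gtlb xcvv cyjnw yxot rqi
Hunk 3: at line 6 remove [uya,gtlb,xcvv] add [pmr] -> 11 lines: ffdu cqwtj tmyyj ktz mbd fajif wtxhm pmr cyjnw yxot rqi
Hunk 4: at line 7 remove [pmr] add [jbnmc,vjtj,rftzz] -> 13 lines: ffdu cqwtj tmyyj ktz mbd fajif wtxhm jbnmc vjtj rftzz cyjnw yxot rqi
Hunk 5: at line 2 remove [ktz] add [vmkbn,ulkf] -> 14 lines: ffdu cqwtj tmyyj vmkbn ulkf mbd fajif wtxhm jbnmc vjtj rftzz cyjnw yxot rqi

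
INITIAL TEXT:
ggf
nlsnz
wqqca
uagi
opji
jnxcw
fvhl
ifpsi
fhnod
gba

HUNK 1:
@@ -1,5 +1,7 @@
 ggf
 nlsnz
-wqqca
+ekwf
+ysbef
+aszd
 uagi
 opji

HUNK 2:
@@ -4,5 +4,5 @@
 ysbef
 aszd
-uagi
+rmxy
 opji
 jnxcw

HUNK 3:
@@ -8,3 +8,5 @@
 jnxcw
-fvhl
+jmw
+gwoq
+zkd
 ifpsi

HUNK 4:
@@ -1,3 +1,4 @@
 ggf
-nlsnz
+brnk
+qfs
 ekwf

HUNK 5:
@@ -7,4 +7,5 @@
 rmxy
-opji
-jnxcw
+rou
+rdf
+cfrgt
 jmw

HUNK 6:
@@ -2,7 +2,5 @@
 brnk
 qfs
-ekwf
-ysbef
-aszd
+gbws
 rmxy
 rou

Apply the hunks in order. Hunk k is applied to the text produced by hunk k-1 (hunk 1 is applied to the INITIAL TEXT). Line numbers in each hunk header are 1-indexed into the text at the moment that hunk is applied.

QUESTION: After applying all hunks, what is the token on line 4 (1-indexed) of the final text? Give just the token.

Hunk 1: at line 1 remove [wqqca] add [ekwf,ysbef,aszd] -> 12 lines: ggf nlsnz ekwf ysbef aszd uagi opji jnxcw fvhl ifpsi fhnod gba
Hunk 2: at line 4 remove [uagi] add [rmxy] -> 12 lines: ggf nlsnz ekwf ysbef aszd rmxy opji jnxcw fvhl ifpsi fhnod gba
Hunk 3: at line 8 remove [fvhl] add [jmw,gwoq,zkd] -> 14 lines: ggf nlsnz ekwf ysbef aszd rmxy opji jnxcw jmw gwoq zkd ifpsi fhnod gba
Hunk 4: at line 1 remove [nlsnz] add [brnk,qfs] -> 15 lines: ggf brnk qfs ekwf ysbef aszd rmxy opji jnxcw jmw gwoq zkd ifpsi fhnod gba
Hunk 5: at line 7 remove [opji,jnxcw] add [rou,rdf,cfrgt] -> 16 lines: ggf brnk qfs ekwf ysbef aszd rmxy rou rdf cfrgt jmw gwoq zkd ifpsi fhnod gba
Hunk 6: at line 2 remove [ekwf,ysbef,aszd] add [gbws] -> 14 lines: ggf brnk qfs gbws rmxy rou rdf cfrgt jmw gwoq zkd ifpsi fhnod gba
Final line 4: gbws

Answer: gbws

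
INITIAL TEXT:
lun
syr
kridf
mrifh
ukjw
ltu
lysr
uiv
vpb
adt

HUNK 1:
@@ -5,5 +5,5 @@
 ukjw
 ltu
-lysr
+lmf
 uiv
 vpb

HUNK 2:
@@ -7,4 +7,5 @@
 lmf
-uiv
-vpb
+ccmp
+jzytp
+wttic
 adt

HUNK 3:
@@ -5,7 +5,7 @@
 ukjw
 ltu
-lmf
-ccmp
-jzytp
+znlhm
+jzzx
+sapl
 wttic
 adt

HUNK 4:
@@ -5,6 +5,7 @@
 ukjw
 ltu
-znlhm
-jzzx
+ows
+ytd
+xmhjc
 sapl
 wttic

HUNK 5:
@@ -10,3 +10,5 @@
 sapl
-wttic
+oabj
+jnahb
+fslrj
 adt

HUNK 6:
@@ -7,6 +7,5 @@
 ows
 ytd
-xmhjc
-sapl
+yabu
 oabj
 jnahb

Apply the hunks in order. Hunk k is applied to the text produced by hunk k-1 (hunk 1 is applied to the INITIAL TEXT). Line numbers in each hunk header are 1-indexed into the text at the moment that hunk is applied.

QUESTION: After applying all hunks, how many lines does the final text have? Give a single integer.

Answer: 13

Derivation:
Hunk 1: at line 5 remove [lysr] add [lmf] -> 10 lines: lun syr kridf mrifh ukjw ltu lmf uiv vpb adt
Hunk 2: at line 7 remove [uiv,vpb] add [ccmp,jzytp,wttic] -> 11 lines: lun syr kridf mrifh ukjw ltu lmf ccmp jzytp wttic adt
Hunk 3: at line 5 remove [lmf,ccmp,jzytp] add [znlhm,jzzx,sapl] -> 11 lines: lun syr kridf mrifh ukjw ltu znlhm jzzx sapl wttic adt
Hunk 4: at line 5 remove [znlhm,jzzx] add [ows,ytd,xmhjc] -> 12 lines: lun syr kridf mrifh ukjw ltu ows ytd xmhjc sapl wttic adt
Hunk 5: at line 10 remove [wttic] add [oabj,jnahb,fslrj] -> 14 lines: lun syr kridf mrifh ukjw ltu ows ytd xmhjc sapl oabj jnahb fslrj adt
Hunk 6: at line 7 remove [xmhjc,sapl] add [yabu] -> 13 lines: lun syr kridf mrifh ukjw ltu ows ytd yabu oabj jnahb fslrj adt
Final line count: 13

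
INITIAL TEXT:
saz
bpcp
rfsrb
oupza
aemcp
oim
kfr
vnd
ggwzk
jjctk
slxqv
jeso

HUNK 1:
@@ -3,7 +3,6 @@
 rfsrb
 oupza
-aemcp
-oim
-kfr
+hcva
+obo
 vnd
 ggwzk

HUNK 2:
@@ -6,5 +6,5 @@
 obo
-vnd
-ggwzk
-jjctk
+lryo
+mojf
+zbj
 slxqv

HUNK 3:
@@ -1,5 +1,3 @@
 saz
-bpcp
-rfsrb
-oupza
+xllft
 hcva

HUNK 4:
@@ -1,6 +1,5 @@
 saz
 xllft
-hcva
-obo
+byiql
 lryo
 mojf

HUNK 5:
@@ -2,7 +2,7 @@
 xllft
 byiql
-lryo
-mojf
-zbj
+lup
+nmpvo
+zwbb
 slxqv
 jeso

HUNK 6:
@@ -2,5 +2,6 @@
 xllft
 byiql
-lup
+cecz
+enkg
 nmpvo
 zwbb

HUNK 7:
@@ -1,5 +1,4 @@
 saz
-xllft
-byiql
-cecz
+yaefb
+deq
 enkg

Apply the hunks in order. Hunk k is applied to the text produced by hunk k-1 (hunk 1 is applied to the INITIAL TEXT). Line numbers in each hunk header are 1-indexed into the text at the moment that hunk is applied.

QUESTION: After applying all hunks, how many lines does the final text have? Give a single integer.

Hunk 1: at line 3 remove [aemcp,oim,kfr] add [hcva,obo] -> 11 lines: saz bpcp rfsrb oupza hcva obo vnd ggwzk jjctk slxqv jeso
Hunk 2: at line 6 remove [vnd,ggwzk,jjctk] add [lryo,mojf,zbj] -> 11 lines: saz bpcp rfsrb oupza hcva obo lryo mojf zbj slxqv jeso
Hunk 3: at line 1 remove [bpcp,rfsrb,oupza] add [xllft] -> 9 lines: saz xllft hcva obo lryo mojf zbj slxqv jeso
Hunk 4: at line 1 remove [hcva,obo] add [byiql] -> 8 lines: saz xllft byiql lryo mojf zbj slxqv jeso
Hunk 5: at line 2 remove [lryo,mojf,zbj] add [lup,nmpvo,zwbb] -> 8 lines: saz xllft byiql lup nmpvo zwbb slxqv jeso
Hunk 6: at line 2 remove [lup] add [cecz,enkg] -> 9 lines: saz xllft byiql cecz enkg nmpvo zwbb slxqv jeso
Hunk 7: at line 1 remove [xllft,byiql,cecz] add [yaefb,deq] -> 8 lines: saz yaefb deq enkg nmpvo zwbb slxqv jeso
Final line count: 8

Answer: 8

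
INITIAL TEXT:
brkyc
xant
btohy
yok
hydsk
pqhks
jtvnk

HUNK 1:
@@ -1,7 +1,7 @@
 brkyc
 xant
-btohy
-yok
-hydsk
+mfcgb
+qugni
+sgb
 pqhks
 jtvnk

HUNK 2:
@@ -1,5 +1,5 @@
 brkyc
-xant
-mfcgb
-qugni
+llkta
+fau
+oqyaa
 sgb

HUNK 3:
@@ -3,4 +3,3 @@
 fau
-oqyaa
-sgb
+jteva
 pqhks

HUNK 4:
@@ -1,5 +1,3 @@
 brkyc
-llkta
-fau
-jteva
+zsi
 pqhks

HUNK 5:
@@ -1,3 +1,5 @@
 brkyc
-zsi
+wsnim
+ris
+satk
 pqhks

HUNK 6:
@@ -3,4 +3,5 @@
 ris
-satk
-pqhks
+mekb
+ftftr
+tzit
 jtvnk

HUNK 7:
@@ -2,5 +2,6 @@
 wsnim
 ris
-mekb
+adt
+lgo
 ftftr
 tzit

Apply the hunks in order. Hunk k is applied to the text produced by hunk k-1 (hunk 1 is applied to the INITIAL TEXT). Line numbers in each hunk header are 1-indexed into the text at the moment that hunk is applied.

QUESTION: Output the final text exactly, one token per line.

Hunk 1: at line 1 remove [btohy,yok,hydsk] add [mfcgb,qugni,sgb] -> 7 lines: brkyc xant mfcgb qugni sgb pqhks jtvnk
Hunk 2: at line 1 remove [xant,mfcgb,qugni] add [llkta,fau,oqyaa] -> 7 lines: brkyc llkta fau oqyaa sgb pqhks jtvnk
Hunk 3: at line 3 remove [oqyaa,sgb] add [jteva] -> 6 lines: brkyc llkta fau jteva pqhks jtvnk
Hunk 4: at line 1 remove [llkta,fau,jteva] add [zsi] -> 4 lines: brkyc zsi pqhks jtvnk
Hunk 5: at line 1 remove [zsi] add [wsnim,ris,satk] -> 6 lines: brkyc wsnim ris satk pqhks jtvnk
Hunk 6: at line 3 remove [satk,pqhks] add [mekb,ftftr,tzit] -> 7 lines: brkyc wsnim ris mekb ftftr tzit jtvnk
Hunk 7: at line 2 remove [mekb] add [adt,lgo] -> 8 lines: brkyc wsnim ris adt lgo ftftr tzit jtvnk

Answer: brkyc
wsnim
ris
adt
lgo
ftftr
tzit
jtvnk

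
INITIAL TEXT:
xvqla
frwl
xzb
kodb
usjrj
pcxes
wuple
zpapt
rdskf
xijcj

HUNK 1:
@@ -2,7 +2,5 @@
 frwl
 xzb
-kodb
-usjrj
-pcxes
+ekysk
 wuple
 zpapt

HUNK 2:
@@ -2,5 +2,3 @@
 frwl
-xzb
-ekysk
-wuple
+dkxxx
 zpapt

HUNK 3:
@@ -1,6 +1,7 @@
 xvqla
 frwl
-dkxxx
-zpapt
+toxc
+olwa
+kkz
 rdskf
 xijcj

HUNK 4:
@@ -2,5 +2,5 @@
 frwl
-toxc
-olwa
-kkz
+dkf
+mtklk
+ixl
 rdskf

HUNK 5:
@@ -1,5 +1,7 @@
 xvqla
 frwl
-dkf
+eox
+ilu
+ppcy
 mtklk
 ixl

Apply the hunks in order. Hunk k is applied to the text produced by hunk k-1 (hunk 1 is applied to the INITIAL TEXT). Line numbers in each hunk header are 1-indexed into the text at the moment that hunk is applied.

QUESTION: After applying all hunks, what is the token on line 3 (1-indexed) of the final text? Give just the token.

Hunk 1: at line 2 remove [kodb,usjrj,pcxes] add [ekysk] -> 8 lines: xvqla frwl xzb ekysk wuple zpapt rdskf xijcj
Hunk 2: at line 2 remove [xzb,ekysk,wuple] add [dkxxx] -> 6 lines: xvqla frwl dkxxx zpapt rdskf xijcj
Hunk 3: at line 1 remove [dkxxx,zpapt] add [toxc,olwa,kkz] -> 7 lines: xvqla frwl toxc olwa kkz rdskf xijcj
Hunk 4: at line 2 remove [toxc,olwa,kkz] add [dkf,mtklk,ixl] -> 7 lines: xvqla frwl dkf mtklk ixl rdskf xijcj
Hunk 5: at line 1 remove [dkf] add [eox,ilu,ppcy] -> 9 lines: xvqla frwl eox ilu ppcy mtklk ixl rdskf xijcj
Final line 3: eox

Answer: eox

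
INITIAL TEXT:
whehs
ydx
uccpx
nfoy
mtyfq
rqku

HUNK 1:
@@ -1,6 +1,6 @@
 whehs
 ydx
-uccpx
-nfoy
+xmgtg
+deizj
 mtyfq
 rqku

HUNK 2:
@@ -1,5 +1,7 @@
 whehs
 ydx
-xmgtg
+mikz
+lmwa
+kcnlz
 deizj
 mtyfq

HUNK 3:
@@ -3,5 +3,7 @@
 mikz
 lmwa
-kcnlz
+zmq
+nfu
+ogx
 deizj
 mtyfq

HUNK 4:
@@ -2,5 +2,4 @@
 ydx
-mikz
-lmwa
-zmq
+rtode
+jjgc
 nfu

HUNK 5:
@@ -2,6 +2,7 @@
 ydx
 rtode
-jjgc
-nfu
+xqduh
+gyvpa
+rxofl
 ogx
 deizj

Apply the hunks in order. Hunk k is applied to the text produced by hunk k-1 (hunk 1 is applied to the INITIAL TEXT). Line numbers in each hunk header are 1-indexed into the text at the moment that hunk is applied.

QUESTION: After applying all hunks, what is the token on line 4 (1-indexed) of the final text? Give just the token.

Answer: xqduh

Derivation:
Hunk 1: at line 1 remove [uccpx,nfoy] add [xmgtg,deizj] -> 6 lines: whehs ydx xmgtg deizj mtyfq rqku
Hunk 2: at line 1 remove [xmgtg] add [mikz,lmwa,kcnlz] -> 8 lines: whehs ydx mikz lmwa kcnlz deizj mtyfq rqku
Hunk 3: at line 3 remove [kcnlz] add [zmq,nfu,ogx] -> 10 lines: whehs ydx mikz lmwa zmq nfu ogx deizj mtyfq rqku
Hunk 4: at line 2 remove [mikz,lmwa,zmq] add [rtode,jjgc] -> 9 lines: whehs ydx rtode jjgc nfu ogx deizj mtyfq rqku
Hunk 5: at line 2 remove [jjgc,nfu] add [xqduh,gyvpa,rxofl] -> 10 lines: whehs ydx rtode xqduh gyvpa rxofl ogx deizj mtyfq rqku
Final line 4: xqduh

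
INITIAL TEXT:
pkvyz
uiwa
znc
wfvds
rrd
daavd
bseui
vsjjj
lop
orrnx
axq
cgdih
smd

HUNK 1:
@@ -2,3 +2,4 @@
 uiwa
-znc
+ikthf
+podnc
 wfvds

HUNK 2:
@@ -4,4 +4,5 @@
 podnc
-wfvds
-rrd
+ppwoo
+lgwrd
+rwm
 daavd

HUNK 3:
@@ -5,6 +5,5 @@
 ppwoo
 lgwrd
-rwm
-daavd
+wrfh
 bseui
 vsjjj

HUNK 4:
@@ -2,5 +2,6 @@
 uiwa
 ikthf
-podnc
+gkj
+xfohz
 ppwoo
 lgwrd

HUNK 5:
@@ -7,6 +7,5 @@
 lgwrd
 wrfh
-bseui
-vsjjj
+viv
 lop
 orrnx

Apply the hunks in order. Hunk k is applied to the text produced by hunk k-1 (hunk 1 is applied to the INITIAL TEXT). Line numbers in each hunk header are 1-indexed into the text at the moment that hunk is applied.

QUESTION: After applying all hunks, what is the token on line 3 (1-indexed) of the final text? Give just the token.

Hunk 1: at line 2 remove [znc] add [ikthf,podnc] -> 14 lines: pkvyz uiwa ikthf podnc wfvds rrd daavd bseui vsjjj lop orrnx axq cgdih smd
Hunk 2: at line 4 remove [wfvds,rrd] add [ppwoo,lgwrd,rwm] -> 15 lines: pkvyz uiwa ikthf podnc ppwoo lgwrd rwm daavd bseui vsjjj lop orrnx axq cgdih smd
Hunk 3: at line 5 remove [rwm,daavd] add [wrfh] -> 14 lines: pkvyz uiwa ikthf podnc ppwoo lgwrd wrfh bseui vsjjj lop orrnx axq cgdih smd
Hunk 4: at line 2 remove [podnc] add [gkj,xfohz] -> 15 lines: pkvyz uiwa ikthf gkj xfohz ppwoo lgwrd wrfh bseui vsjjj lop orrnx axq cgdih smd
Hunk 5: at line 7 remove [bseui,vsjjj] add [viv] -> 14 lines: pkvyz uiwa ikthf gkj xfohz ppwoo lgwrd wrfh viv lop orrnx axq cgdih smd
Final line 3: ikthf

Answer: ikthf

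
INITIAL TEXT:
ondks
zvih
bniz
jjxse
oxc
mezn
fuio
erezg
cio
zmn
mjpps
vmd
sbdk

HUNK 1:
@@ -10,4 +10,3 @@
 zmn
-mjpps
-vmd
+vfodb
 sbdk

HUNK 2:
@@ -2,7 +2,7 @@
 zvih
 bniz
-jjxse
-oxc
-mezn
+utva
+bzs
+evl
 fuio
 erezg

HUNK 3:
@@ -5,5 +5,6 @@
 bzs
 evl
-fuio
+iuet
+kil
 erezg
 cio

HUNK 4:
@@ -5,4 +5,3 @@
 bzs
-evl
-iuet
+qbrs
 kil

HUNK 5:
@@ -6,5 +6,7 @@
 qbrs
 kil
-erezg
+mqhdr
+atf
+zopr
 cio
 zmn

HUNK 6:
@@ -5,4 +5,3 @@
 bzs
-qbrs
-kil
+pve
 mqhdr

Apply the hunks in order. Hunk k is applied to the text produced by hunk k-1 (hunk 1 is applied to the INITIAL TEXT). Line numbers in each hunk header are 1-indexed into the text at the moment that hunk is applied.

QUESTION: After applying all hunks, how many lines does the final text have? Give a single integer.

Answer: 13

Derivation:
Hunk 1: at line 10 remove [mjpps,vmd] add [vfodb] -> 12 lines: ondks zvih bniz jjxse oxc mezn fuio erezg cio zmn vfodb sbdk
Hunk 2: at line 2 remove [jjxse,oxc,mezn] add [utva,bzs,evl] -> 12 lines: ondks zvih bniz utva bzs evl fuio erezg cio zmn vfodb sbdk
Hunk 3: at line 5 remove [fuio] add [iuet,kil] -> 13 lines: ondks zvih bniz utva bzs evl iuet kil erezg cio zmn vfodb sbdk
Hunk 4: at line 5 remove [evl,iuet] add [qbrs] -> 12 lines: ondks zvih bniz utva bzs qbrs kil erezg cio zmn vfodb sbdk
Hunk 5: at line 6 remove [erezg] add [mqhdr,atf,zopr] -> 14 lines: ondks zvih bniz utva bzs qbrs kil mqhdr atf zopr cio zmn vfodb sbdk
Hunk 6: at line 5 remove [qbrs,kil] add [pve] -> 13 lines: ondks zvih bniz utva bzs pve mqhdr atf zopr cio zmn vfodb sbdk
Final line count: 13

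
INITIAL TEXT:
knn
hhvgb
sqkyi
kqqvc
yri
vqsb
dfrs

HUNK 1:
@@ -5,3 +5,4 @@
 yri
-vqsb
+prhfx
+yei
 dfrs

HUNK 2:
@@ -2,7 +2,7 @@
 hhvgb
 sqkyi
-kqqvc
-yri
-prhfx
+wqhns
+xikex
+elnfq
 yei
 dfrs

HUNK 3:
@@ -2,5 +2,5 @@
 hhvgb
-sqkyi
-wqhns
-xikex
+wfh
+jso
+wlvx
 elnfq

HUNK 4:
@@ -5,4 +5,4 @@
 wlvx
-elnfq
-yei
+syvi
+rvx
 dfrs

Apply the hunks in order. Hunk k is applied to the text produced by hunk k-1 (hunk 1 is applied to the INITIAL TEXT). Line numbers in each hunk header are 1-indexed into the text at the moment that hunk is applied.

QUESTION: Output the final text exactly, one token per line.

Answer: knn
hhvgb
wfh
jso
wlvx
syvi
rvx
dfrs

Derivation:
Hunk 1: at line 5 remove [vqsb] add [prhfx,yei] -> 8 lines: knn hhvgb sqkyi kqqvc yri prhfx yei dfrs
Hunk 2: at line 2 remove [kqqvc,yri,prhfx] add [wqhns,xikex,elnfq] -> 8 lines: knn hhvgb sqkyi wqhns xikex elnfq yei dfrs
Hunk 3: at line 2 remove [sqkyi,wqhns,xikex] add [wfh,jso,wlvx] -> 8 lines: knn hhvgb wfh jso wlvx elnfq yei dfrs
Hunk 4: at line 5 remove [elnfq,yei] add [syvi,rvx] -> 8 lines: knn hhvgb wfh jso wlvx syvi rvx dfrs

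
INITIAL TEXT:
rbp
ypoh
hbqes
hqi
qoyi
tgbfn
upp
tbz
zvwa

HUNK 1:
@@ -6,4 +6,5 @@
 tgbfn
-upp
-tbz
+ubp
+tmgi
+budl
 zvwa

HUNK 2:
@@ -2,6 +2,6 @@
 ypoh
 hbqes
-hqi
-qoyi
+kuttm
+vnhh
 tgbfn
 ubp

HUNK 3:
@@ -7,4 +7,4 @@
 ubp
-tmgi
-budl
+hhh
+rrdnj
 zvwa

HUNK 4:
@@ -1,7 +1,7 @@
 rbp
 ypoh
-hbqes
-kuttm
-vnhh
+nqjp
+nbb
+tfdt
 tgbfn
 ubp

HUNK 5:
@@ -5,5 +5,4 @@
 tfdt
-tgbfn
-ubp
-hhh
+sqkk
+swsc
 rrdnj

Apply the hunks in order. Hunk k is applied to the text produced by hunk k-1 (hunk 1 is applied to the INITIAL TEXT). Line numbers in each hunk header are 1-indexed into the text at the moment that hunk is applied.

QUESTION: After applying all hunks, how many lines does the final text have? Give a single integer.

Answer: 9

Derivation:
Hunk 1: at line 6 remove [upp,tbz] add [ubp,tmgi,budl] -> 10 lines: rbp ypoh hbqes hqi qoyi tgbfn ubp tmgi budl zvwa
Hunk 2: at line 2 remove [hqi,qoyi] add [kuttm,vnhh] -> 10 lines: rbp ypoh hbqes kuttm vnhh tgbfn ubp tmgi budl zvwa
Hunk 3: at line 7 remove [tmgi,budl] add [hhh,rrdnj] -> 10 lines: rbp ypoh hbqes kuttm vnhh tgbfn ubp hhh rrdnj zvwa
Hunk 4: at line 1 remove [hbqes,kuttm,vnhh] add [nqjp,nbb,tfdt] -> 10 lines: rbp ypoh nqjp nbb tfdt tgbfn ubp hhh rrdnj zvwa
Hunk 5: at line 5 remove [tgbfn,ubp,hhh] add [sqkk,swsc] -> 9 lines: rbp ypoh nqjp nbb tfdt sqkk swsc rrdnj zvwa
Final line count: 9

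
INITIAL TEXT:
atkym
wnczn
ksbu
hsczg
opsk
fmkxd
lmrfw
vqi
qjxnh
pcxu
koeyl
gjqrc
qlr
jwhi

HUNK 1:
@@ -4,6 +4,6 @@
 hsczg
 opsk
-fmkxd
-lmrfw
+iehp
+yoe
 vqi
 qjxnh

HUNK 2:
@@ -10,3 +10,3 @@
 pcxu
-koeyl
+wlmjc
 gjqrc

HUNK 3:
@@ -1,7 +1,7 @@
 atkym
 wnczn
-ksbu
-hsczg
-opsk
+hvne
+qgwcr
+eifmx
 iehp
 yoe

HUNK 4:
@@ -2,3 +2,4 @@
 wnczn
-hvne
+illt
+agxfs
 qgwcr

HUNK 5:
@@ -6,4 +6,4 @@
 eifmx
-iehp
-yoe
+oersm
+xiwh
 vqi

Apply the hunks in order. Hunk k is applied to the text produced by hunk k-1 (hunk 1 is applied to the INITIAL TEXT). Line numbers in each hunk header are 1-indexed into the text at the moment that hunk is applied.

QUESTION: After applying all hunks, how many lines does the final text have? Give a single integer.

Hunk 1: at line 4 remove [fmkxd,lmrfw] add [iehp,yoe] -> 14 lines: atkym wnczn ksbu hsczg opsk iehp yoe vqi qjxnh pcxu koeyl gjqrc qlr jwhi
Hunk 2: at line 10 remove [koeyl] add [wlmjc] -> 14 lines: atkym wnczn ksbu hsczg opsk iehp yoe vqi qjxnh pcxu wlmjc gjqrc qlr jwhi
Hunk 3: at line 1 remove [ksbu,hsczg,opsk] add [hvne,qgwcr,eifmx] -> 14 lines: atkym wnczn hvne qgwcr eifmx iehp yoe vqi qjxnh pcxu wlmjc gjqrc qlr jwhi
Hunk 4: at line 2 remove [hvne] add [illt,agxfs] -> 15 lines: atkym wnczn illt agxfs qgwcr eifmx iehp yoe vqi qjxnh pcxu wlmjc gjqrc qlr jwhi
Hunk 5: at line 6 remove [iehp,yoe] add [oersm,xiwh] -> 15 lines: atkym wnczn illt agxfs qgwcr eifmx oersm xiwh vqi qjxnh pcxu wlmjc gjqrc qlr jwhi
Final line count: 15

Answer: 15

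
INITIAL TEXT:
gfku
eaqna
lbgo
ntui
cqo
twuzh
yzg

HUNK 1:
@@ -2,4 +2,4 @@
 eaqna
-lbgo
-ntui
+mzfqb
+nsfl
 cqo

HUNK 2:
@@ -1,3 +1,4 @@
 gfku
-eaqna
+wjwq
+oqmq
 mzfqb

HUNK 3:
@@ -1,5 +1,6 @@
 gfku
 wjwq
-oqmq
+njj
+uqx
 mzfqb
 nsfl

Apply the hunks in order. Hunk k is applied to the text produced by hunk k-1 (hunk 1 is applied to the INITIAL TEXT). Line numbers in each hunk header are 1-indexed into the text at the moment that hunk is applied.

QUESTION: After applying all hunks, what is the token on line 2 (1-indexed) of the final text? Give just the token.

Hunk 1: at line 2 remove [lbgo,ntui] add [mzfqb,nsfl] -> 7 lines: gfku eaqna mzfqb nsfl cqo twuzh yzg
Hunk 2: at line 1 remove [eaqna] add [wjwq,oqmq] -> 8 lines: gfku wjwq oqmq mzfqb nsfl cqo twuzh yzg
Hunk 3: at line 1 remove [oqmq] add [njj,uqx] -> 9 lines: gfku wjwq njj uqx mzfqb nsfl cqo twuzh yzg
Final line 2: wjwq

Answer: wjwq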